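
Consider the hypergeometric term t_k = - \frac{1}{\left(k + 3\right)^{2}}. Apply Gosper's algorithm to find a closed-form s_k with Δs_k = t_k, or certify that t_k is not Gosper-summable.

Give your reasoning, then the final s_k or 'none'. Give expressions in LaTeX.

not Gosper-summable; s_k does not exist

Step 1: r(k) = (k + 3)**2/(k + 4)**2.
A = k**2 + 6*k + 9, B = k**2 + 8*k + 16, C = 1.
Set up (k**2 + 6*k + 9)·f(k+1) − (k**2 + 6*k + 9)·f(k) − (1) = 0.
d = 0 from the (2,2,0) case.
f = c0 ⇒ A·f(k+1) − B(k−1)·f(k) − C = -1. The system {-1 = 0} is inconsistent; no antidifference.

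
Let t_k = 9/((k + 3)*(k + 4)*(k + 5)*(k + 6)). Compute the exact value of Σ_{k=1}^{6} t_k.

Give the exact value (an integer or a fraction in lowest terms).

Σ = 1/44

Ratio r(k) = (k + 3)/(k + 7).
So A=k + 3 and B=k + 7, with C=1.
Solve (k + 3)·f(k+1) − (k + 6)·f(k) = 1.
d = 3 from the (1,1,0) case.
Match coefficients ⇒ f(k) = k*(k**2 + 12*k + 47)/180.
R(k) = B(k−1)·f(k)/C(k) = k*(k + 6)*(k**2 + 12*k + 47)/180; s_k = R·t_k = k*(k**2 + 12*k + 47)/(20*(k + 3)*(k + 4)*(k + 5)).
s_(k+1) − s_k = 9/(k**4 + 18*k**3 + 119*k**2 + 342*k + 360) = t_k.
Σ_(k=1)^(6) t_k = s_(7) − s_(1) = 21/440 − (1/40) = 1/44.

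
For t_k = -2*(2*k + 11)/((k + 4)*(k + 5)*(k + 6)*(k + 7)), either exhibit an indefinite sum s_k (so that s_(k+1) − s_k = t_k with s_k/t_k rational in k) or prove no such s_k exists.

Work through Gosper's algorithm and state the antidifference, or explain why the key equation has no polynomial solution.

s_k = k*(-k - 10)/(12*(k**2 + 10*k + 24))

Ratio r(k) = (k + 4)*(2*k + 13)/((k + 8)*(2*k + 11)).
A = k + 4, B = k + 8, C = k + 11/2.
Key eq: (k + 4)·f(k+1) = (k + 7)·f(k) + (k + 11/2).
deg f ≤ 3 (via 1,1,1).
Solve for f: f(k) = k*(k + 5)*(k + 10)/48 (degree 3 ≤ 3).
So s_k = (B(k−1)f/C)·t_k = (k*(k + 5)*(k + 7)*(k + 10)/(24*(2*k + 11)))·t_k = k*(-k - 10)/(12*(k**2 + 10*k + 24)).
Check: Δs_k = 2*(-2*k - 11)/(k**4 + 22*k**3 + 179*k**2 + 638*k + 840). ✓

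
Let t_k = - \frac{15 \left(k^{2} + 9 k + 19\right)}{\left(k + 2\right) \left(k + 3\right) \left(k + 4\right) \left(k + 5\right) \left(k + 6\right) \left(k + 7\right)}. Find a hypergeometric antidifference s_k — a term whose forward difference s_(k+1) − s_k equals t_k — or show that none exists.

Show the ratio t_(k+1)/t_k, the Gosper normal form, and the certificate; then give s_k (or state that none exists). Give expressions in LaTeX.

s_k = \frac{5 k \left(- k^{2} - 12 k - 44\right)}{48 \left(k^{3} + 12 k^{2} + 44 k + 48\right)}

Ratio r(k) = (k + 2)*(9*k + (k + 1)**2 + 28)/((k + 8)*(k**2 + 9*k + 19)).
Gosper form: A/B · C(k+1)/C(k) with A=k + 2, B=k + 8, C=k**2 + 9*k + 19.
Key eq: (k + 2)·f(k+1) = (k + 7)·f(k) + (k**2 + 9*k + 19).
d = 5 from the (1,1,2) case.
Coefficient equations give f(k) = k*(k + 3)*(k + 5)*(k**2 + 12*k + 44)/144.
Then R = B(k−1)f/C = k*(k + 3)*(k + 5)*(k + 7)*(k**2 + 12*k + 44)/(144*(k**2 + 9*k + 19)), so s_k = R(k)·t_k = 5*k*(-k**2 - 12*k - 44)/(48*(k**3 + 12*k**2 + 44*k + 48)).
Δs = 15*(-k**2 - 9*k - 19)/(k**6 + 27*k**5 + 295*k**4 + 1665*k**3 + 5104*k**2 + 8028*k + 5040), as required.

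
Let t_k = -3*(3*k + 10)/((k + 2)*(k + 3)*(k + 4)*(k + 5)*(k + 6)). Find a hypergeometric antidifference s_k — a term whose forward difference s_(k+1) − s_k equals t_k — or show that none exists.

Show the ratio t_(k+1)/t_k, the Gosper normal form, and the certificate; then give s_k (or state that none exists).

Compute t_(k+1)/t_k: get (k + 2)*(3*k + 13)/((k + 7)*(3*k + 10)).
Factor: A=k + 2; B=k + 7; C=k + 10/3.
f must satisfy (k + 2)·f(k+1) − (k + 6)·f(k) = k + 10/3.
Degrees (1,1,1) ⇒ d ≤ 4.
A polynomial solution: f(k) = k*(k + 3)*(k**2 + 11*k + 38)/120.
Certificate R = B(k−1)f/C = k*(k + 3)*(k + 6)*(k**2 + 11*k + 38)/(40*(3*k + 10)) gives s_k = 3*k*(-k**2 - 11*k - 38)/(40*(k**3 + 11*k**2 + 38*k + 40)).
Verify: 3*(-3*k - 10)/(k**5 + 20*k**4 + 155*k**3 + 580*k**2 + 1044*k + 720) matches t_k.

s_k = 3*k*(-k**2 - 11*k - 38)/(40*(k**3 + 11*k**2 + 38*k + 40))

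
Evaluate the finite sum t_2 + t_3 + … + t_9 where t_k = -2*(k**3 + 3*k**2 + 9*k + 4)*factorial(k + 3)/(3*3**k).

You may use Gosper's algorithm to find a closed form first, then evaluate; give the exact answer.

Σ = -5125094080/243

Step 1: r(k) = (k**4 + 10*k**3 + 42*k**2 + 89*k + 68)/(3*(k**3 + 3*k**2 + 9*k + 4)).
So A=k/3 + 4/3 and B=1, with C=k**3 + 3*k**2 + 9*k + 4.
Key eq: (k/3 + 4/3)·f(k+1) = (1)·f(k) + (k**3 + 3*k**2 + 9*k + 4).
From deg A=1, deg B=0, deg C=3: d=2.
Match coefficients ⇒ f(k) = 3*k**2.
Certificate R = B(k−1)f/C = 3*k**2/(k**3 + 3*k**2 + 9*k + 4) gives s_k = -2*k**2*factorial(k + 3)/3**k.
Δs = -2*(k**3 + 3*k**2 + 9*k + 4)*factorial(k + 3)/(3*3**k), as required.
Sum = s_(10) − s_(2); s_(10) = -5125120000/243, s_(2) = -320/3 ⇒ -5125094080/243.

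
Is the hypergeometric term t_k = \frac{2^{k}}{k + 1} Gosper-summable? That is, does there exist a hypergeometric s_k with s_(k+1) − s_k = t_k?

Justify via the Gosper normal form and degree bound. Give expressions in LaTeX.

No — key equation has no polynomial f.

Ratio r(k) = 2*(k + 1)/(k + 2).
Gosper form: A/B · C(k+1)/C(k) with A=2*k + 2, B=k + 2, C=1.
Need (2*k + 2)·f(k+1) − (k + 1)·f(k) = 1.
deg f ≤ -1 (via 1,1,0).
Negative degree bound (-1): no f exists, t_k not Gosper-summable.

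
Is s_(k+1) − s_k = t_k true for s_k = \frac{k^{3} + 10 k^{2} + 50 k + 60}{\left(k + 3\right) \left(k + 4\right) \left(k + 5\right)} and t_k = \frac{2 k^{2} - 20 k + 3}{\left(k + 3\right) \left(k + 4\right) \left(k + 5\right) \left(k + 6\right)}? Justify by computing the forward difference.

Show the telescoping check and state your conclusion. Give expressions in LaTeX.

s_(k+1) = (50*k + (k + 1)**3 + 10*(k + 1)**2 + 110)/((k + 4)*(k + 5)*(k + 6))
s_(k+1) − s_k = (2*k**2 - 20*k + 3)/(k**4 + 18*k**3 + 119*k**2 + 342*k + 360)
(s_(k+1) − s_k) − t_k = 0

Valid: the claim telescopes to t_k.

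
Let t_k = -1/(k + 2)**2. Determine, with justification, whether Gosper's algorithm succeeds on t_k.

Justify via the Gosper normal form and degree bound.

Step 1: r(k) = (k + 2)**2/(k + 3)**2.
Factor: A=k**2 + 4*k + 4; B=k**2 + 6*k + 9; C=1.
Need (k**2 + 4*k + 4)·f(k+1) − (k**2 + 4*k + 4)·f(k) = 1.
deg f ≤ 0 (via 2,2,0).
f = c0 ⇒ A·f(k+1) − B(k−1)·f(k) − C = -1. The system {-1 = 0} is inconsistent; no antidifference.

No — t_k has no hypergeometric antidifference.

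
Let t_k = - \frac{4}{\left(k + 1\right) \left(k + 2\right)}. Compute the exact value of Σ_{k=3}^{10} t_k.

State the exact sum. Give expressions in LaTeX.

The ratio is (k + 1)/(k + 3).
Gosper form: A/B · C(k+1)/C(k) with A=k + 1, B=k + 3, C=1.
Need (k + 1)·f(k+1) − (k + 2)·f(k) = 1.
Degrees (1,1,0) ⇒ d ≤ 1.
A polynomial solution: f(k) = k.
Certificate R = B(k−1)f/C = k*(k + 2) gives s_k = -4*k/(k + 1).
Verify: -4/(k**2 + 3*k + 2) matches t_k.
Sum = s_(11) − s_(3); s_(11) = -11/3, s_(3) = -3 ⇒ -2/3.

Σ = -2/3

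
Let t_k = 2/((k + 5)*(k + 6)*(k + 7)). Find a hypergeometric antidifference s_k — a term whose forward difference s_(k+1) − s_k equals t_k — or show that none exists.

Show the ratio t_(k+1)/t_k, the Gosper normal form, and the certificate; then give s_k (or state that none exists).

t_(k+1)/t_k = (k + 5)/(k + 8).
Normal form (A,B,C) = (k + 5, k + 8, 1).
f must satisfy (k + 5)·f(k+1) − (k + 7)·f(k) = 1.
Bound: deg f ≤ 2.
Solve for f: f(k) = k*(k + 11)/60 (degree 2 ≤ 2).
Get s_k = R·t_k = k*(k + 11)/(30*(k + 5)*(k + 6)) with R(k) = B(k−1)f(k)/C(k) = k*(k + 7)*(k + 11)/60.
Check: Δs_k = 2/(k**3 + 18*k**2 + 107*k + 210). ✓

s_k = k*(k + 11)/(30*(k + 5)*(k + 6))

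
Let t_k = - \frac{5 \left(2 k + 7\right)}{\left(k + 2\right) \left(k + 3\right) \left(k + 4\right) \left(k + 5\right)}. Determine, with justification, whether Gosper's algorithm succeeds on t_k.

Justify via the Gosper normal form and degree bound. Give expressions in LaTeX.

Step 1: r(k) = (k + 2)*(2*k + 9)/((k + 6)*(2*k + 7)).
Take A(k)=k + 2, B(k)=k + 6, C(k)=k + 7/2.
Set up (k + 2)·f(k+1) − (k + 5)·f(k) − (k + 7/2) = 0.
From deg A=1, deg B=1, deg C=1: d=3.
Match coefficients ⇒ f(k) = k*(k + 3)*(k + 6)/16.
Get s_k = R·t_k = 5*k*(-k - 6)/(8*(k**2 + 6*k + 8)) with R(k) = B(k−1)f(k)/C(k) = k*(k + 3)*(k + 5)*(k + 6)/(8*(2*k + 7)).
s_(k+1) − s_k = 5*(-2*k - 7)/(k**4 + 14*k**3 + 71*k**2 + 154*k + 120) = t_k.

Yes. s_k = \frac{5 k \left(- k - 6\right)}{8 \left(k^{2} + 6 k + 8\right)}.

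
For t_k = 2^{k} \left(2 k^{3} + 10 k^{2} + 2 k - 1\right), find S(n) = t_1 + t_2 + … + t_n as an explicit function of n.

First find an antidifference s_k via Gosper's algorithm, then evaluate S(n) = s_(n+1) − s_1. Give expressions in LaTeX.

S(n) = 4 \cdot 2^{n} n^{3} + 8 \cdot 2^{n} n^{2} + 2 \cdot 2^{n} - 2

Step 1: r(k) = 2*(2*k**3 + 16*k**2 + 28*k + 13)/(2*k**3 + 10*k**2 + 2*k - 1).
Gosper form: A/B · C(k+1)/C(k) with A=2, B=1, C=k**3 + 5*k**2 + k - 1/2.
f must satisfy (2)·f(k+1) − (1)·f(k) = k**3 + 5*k**2 + k - 1/2.
From deg A=0, deg B=0, deg C=3: d=3.
Solving with deg f ≤ 3: f(k) = (2*k**3 - 2*k**2 - 2*k + 3)/2.
Certificate R = B(k−1)f/C = (2*k**3 - 2*k**2 - 2*k + 3)/(2*k**3 + 10*k**2 + 2*k - 1) gives s_k = 2**k*(2*k**3 - 2*k**2 - 2*k + 3).
Verify: 2**k*(2*k**3 + 10*k**2 + 2*k - 1) matches t_k.
Σ_(k=1)^n t_k = s_(n+1) − s_(1) = (2**(n + 1)*(2*n**3 + 4*n**2 + 1)) − (2), i.e. 4*2**n*n**3 + 8*2**n*n**2 + 2*2**n - 2.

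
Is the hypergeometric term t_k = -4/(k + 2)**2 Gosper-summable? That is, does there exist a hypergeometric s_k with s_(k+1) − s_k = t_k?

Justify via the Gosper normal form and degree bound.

No — key equation has no polynomial f.

r(k) = (k + 2)**2/(k + 3)**2 after simplifying.
Factor: A=k**2 + 4*k + 4; B=k**2 + 6*k + 9; C=1.
f must satisfy (k**2 + 4*k + 4)·f(k+1) − (k**2 + 4*k + 4)·f(k) = 1.
Bound: deg f ≤ 0.
f = c0 ⇒ A·f(k+1) − B(k−1)·f(k) − C = -1. The system {-1 = 0} is inconsistent; no antidifference.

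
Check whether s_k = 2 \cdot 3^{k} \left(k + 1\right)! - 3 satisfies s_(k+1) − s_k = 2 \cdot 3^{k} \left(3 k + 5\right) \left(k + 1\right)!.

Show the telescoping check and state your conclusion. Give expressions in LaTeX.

valid (s_(k+1) − s_k reduces to t_k)

s_(k+1) = 2*3**(k + 1)*factorial(k + 2) - 3
s_(k+1) − s_k = 2*3**k*(3*k + 5)*factorial(k + 1)
(s_(k+1) − s_k) − t_k = 0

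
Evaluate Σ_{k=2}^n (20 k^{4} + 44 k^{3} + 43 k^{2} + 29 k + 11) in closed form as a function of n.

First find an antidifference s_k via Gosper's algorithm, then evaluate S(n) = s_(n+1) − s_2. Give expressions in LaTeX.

S(n) = 4 n^{5} + 21 n^{4} + 43 n^{3} + 47 n^{2} + 32 n - 147

Compute t_(k+1)/t_k: get (20*k**4 + 124*k**3 + 295*k**2 + 327*k + 147)/(20*k**4 + 44*k**3 + 43*k**2 + 29*k + 11).
Factor: A=1; B=1; C=k**4 + 11*k**3/5 + 43*k**2/20 + 29*k/20 + 11/20.
f must satisfy (1)·f(k+1) − (1)·f(k) = k**4 + 11*k**3/5 + 43*k**2/20 + 29*k/20 + 11/20.
Degrees (0,0,4) ⇒ d ≤ 5.
Solve for f: f(k) = k*(4*k**4 + k**3 - k**2 + 4*k + 3)/20 (degree 5 ≤ 5).
R(k) = B(k−1)·f(k)/C(k) = k*(4*k**4 + k**3 - k**2 + 4*k + 3)/(20*k**4 + 44*k**3 + 43*k**2 + 29*k + 11); s_k = R·t_k = k*(4*k**4 + k**3 - k**2 + 4*k + 3).
Δs = 20*k**4 + 44*k**3 + 43*k**2 + 29*k + 11, as required.
Telescope: S(n) = s_(n+1) − s_(2) = 4*n**5 + 21*n**4 + 43*n**3 + 47*n**2 + 32*n + 11 − (158) = 4*n**5 + 21*n**4 + 43*n**3 + 47*n**2 + 32*n - 147.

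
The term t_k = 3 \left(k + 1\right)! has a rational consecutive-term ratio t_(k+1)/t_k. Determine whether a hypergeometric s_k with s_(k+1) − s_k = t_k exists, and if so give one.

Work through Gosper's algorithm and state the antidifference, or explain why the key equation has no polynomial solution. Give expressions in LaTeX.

Ratio r(k) = k + 2.
Factor: A=k + 2; B=1; C=1.
Solve (k + 2)·f(k+1) − (1)·f(k) = 1.
d = -1 from the (1,0,0) case.
deg f ≤ -1 is impossible — no certificate.

none (Gosper's algorithm certifies no s_k)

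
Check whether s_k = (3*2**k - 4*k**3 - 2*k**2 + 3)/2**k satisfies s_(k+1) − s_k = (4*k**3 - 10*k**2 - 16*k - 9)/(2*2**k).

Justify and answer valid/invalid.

s_(k+1) = (6*2**k - 4*(k + 1)**3 - 2*(k + 1)**2 + 3)/(2*2**k)
s_(k+1) − s_k = (4*k**3 - 10*k**2 - 16*k - 9)/(2*2**k)
(s_(k+1) − s_k) − t_k = 0

valid; difference matches t_k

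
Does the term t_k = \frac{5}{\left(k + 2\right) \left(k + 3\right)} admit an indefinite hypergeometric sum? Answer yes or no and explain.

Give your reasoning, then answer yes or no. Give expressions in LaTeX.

r(k) = (k + 2)/(k + 4) after simplifying.
Gosper form: A/B · C(k+1)/C(k) with A=k + 2, B=k + 4, C=1.
f must satisfy (k + 2)·f(k+1) − (k + 3)·f(k) = 1.
Bound: deg f ≤ 1.
Coefficient equations give f(k) = k/2.
R(k) = B(k−1)·f(k)/C(k) = k*(k + 3)/2; s_k = R·t_k = 5*k/(2*(k + 2)).
s_(k+1) − s_k = 5/(k**2 + 5*k + 6) = t_k.

Yes. s_k = \frac{5 k}{2 \left(k + 2\right)}.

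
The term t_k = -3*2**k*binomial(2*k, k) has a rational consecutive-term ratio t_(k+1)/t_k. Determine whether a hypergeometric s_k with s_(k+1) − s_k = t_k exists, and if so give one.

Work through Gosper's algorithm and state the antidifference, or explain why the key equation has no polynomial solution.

r(k) = 4*(2*k + 1)/(k + 1) after simplifying.
A = 8*k + 4, B = k + 1, C = 1.
Solve (8*k + 4)·f(k+1) − (k)·f(k) = 1.
From deg A=1, deg B=1, deg C=0: d=-1.
Negative degree bound (-1): no f exists, t_k not Gosper-summable.

not Gosper-summable; s_k does not exist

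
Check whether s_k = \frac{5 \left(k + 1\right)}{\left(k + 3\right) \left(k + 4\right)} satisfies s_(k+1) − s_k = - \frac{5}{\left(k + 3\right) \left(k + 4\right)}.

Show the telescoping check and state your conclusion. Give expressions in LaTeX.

Invalid: residual \frac{30}{k^{3} + 12 k^{2} + 47 k + 60} ≠ 0.

s_(k+1) = 5*(k + 2)/((k + 4)*(k + 5))
s_(k+1) − s_k = 5*(1 - k)/(k**3 + 12*k**2 + 47*k + 60)
(s_(k+1) − s_k) − t_k = 30/(k**3 + 12*k**2 + 47*k + 60)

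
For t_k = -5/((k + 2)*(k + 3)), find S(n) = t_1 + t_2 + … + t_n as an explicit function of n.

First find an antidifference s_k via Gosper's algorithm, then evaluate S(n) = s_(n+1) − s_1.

Step 1: r(k) = (k + 2)/(k + 4).
So A=k + 2 and B=k + 4, with C=1.
Key eq: (k + 2)·f(k+1) = (k + 3)·f(k) + (1).
d = 1 from the (1,1,0) case.
Solve for f: f(k) = k/2 (degree 1 ≤ 1).
Then R = B(k−1)f/C = k*(k + 3)/2, so s_k = R(k)·t_k = -5*k/(2*k + 4).
s_(k+1) − s_k = -5/(k**2 + 5*k + 6) = t_k.
Telescope: S(n) = s_(n+1) − s_(1) = 5*(-n - 1)/(2*(n + 3)) − (-5/6) = -5*n/(3*n + 9).

S(n) = -5*n/(3*n + 9)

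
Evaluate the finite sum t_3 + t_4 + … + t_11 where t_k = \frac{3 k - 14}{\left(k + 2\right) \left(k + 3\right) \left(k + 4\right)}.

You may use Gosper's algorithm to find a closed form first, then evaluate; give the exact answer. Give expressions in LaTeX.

Ratio r(k) = (k + 2)*(3*k - 11)/((k + 5)*(3*k - 14)).
A = k + 2, B = k + 5, C = k - 14/3.
f must satisfy (k + 2)·f(k+1) − (k + 4)·f(k) = k - 14/3.
Degrees (1,1,1) ⇒ d ≤ 2.
Match coefficients ⇒ f(k) = -k*(2*k + 19)/9.
Get s_k = R·t_k = k*(-2*k - 19)/(3*(k + 2)*(k + 3)) with R(k) = B(k−1)f(k)/C(k) = -k*(k + 4)*(2*k + 19)/(3*(3*k - 14)).
Verify: (3*k - 14)/(k**3 + 9*k**2 + 26*k + 24) matches t_k.
Sum = s_(12) − s_(3); s_(12) = -86/105, s_(3) = -5/6 ⇒ 1/70.

Σ = 1/70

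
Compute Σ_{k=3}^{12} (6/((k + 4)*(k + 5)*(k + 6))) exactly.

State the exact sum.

Σ = 125/2856

The ratio is (k + 4)/(k + 7).
Take A(k)=k + 4, B(k)=k + 7, C(k)=1.
Solve (k + 4)·f(k+1) − (k + 6)·f(k) = 1.
From deg A=1, deg B=1, deg C=0: d=2.
Solve for f: f(k) = k*(k + 9)/40 (degree 2 ≤ 2).
Then R = B(k−1)f/C = k*(k + 6)*(k + 9)/40, so s_k = R(k)·t_k = 3*k*(k + 9)/(20*(k + 4)*(k + 5)).
Verify: 6/(k**3 + 15*k**2 + 74*k + 120) matches t_k.
Evaluate s at k=13 and k=3: 143/1020 and 27/280; difference 125/2856.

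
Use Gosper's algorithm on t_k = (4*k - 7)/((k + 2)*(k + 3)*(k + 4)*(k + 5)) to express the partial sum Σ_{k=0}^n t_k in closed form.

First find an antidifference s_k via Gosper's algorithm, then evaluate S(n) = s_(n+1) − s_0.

S(n) = (-n**3 - 12*n**2 - 95*n - 84)/(24*(n**3 + 12*n**2 + 47*n + 60))

Compute t_(k+1)/t_k: get (k + 2)*(4*k - 3)/((k + 6)*(4*k - 7)).
So A=k + 2 and B=k + 6, with C=k - 7/4.
Solve (k + 2)·f(k+1) − (k + 5)·f(k) = k - 7/4.
Bound: deg f ≤ 3.
Match coefficients ⇒ f(k) = -k*(k**2 + 9*k + 74)/96.
Get s_k = R·t_k = k*(-k**2 - 9*k - 74)/(24*(k + 2)*(k + 3)*(k + 4)) with R(k) = B(k−1)f(k)/C(k) = -k*(k + 5)*(k**2 + 9*k + 74)/(24*(4*k - 7)).
Δs = (4*k - 7)/(k**4 + 14*k**3 + 71*k**2 + 154*k + 120), as required.
s_(n+1) = (-n**3 - 12*n**2 - 95*n - 84)/(24*(n**3 + 12*n**2 + 47*n + 60)) and s_(0) = 0, so S(n) = (-n**3 - 12*n**2 - 95*n - 84)/(24*(n**3 + 12*n**2 + 47*n + 60)).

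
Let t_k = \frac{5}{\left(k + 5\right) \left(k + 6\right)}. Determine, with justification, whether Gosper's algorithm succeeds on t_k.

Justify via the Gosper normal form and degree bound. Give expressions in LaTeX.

Yes. s_k = \frac{k}{k + 5}.

t_(k+1)/t_k = (k + 5)/(k + 7).
Factor: A=k + 5; B=k + 7; C=1.
f must satisfy (k + 5)·f(k+1) − (k + 6)·f(k) = 1.
deg f ≤ 1 (via 1,1,0).
Solve for f: f(k) = k/5 (degree 1 ≤ 1).
Then R = B(k−1)f/C = k*(k + 6)/5, so s_k = R(k)·t_k = k/(k + 5).
s_(k+1) − s_k = 5/(k**2 + 11*k + 30) = t_k.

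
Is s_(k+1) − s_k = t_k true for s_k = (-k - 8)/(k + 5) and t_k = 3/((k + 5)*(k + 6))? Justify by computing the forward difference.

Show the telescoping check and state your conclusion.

Valid: the claim telescopes to t_k.

s_(k+1) = (-k - 9)/(k + 6)
s_(k+1) − s_k = 3/(k**2 + 11*k + 30)
(s_(k+1) − s_k) − t_k = 0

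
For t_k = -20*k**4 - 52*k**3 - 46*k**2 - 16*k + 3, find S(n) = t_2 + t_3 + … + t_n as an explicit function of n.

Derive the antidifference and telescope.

S(n) = -4*n**5 - 23*n**4 - 48*n**3 - 44*n**2 - 12*n + 131

r(k) = (20*k**4 + 132*k**3 + 322*k**2 + 344*k + 131)/(20*k**4 + 52*k**3 + 46*k**2 + 16*k - 3) after simplifying.
Factor: A=1; B=1; C=k**4 + 13*k**3/5 + 23*k**2/10 + 4*k/5 - 3/20.
Key eq: (1)·f(k+1) = (1)·f(k) + (k**4 + 13*k**3/5 + 23*k**2/10 + 4*k/5 - 3/20).
Degrees (0,0,4) ⇒ d ≤ 5.
A polynomial solution: f(k) = k*(4*k**4 + 3*k**3 - 4*k**2 - 2*k - 4)/20.
Get s_k = R·t_k = k*(-4*k**4 - 3*k**3 + 4*k**2 + 2*k + 4) with R(k) = B(k−1)f(k)/C(k) = k*(4*k**4 + 3*k**3 - 4*k**2 - 2*k - 4)/(20*k**4 + 52*k**3 + 46*k**2 + 16*k - 3).
Δs = -20*k**4 - 52*k**3 - 46*k**2 - 16*k + 3, as required.
Σ_(k=2)^n t_k = s_(n+1) − s_(2) = (-4*n**5 - 23*n**4 - 48*n**3 - 44*n**2 - 12*n + 3) − (-128), i.e. -4*n**5 - 23*n**4 - 48*n**3 - 44*n**2 - 12*n + 131.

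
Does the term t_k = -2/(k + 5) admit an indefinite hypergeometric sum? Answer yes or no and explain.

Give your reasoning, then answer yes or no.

Ratio r(k) = (k + 5)/(k + 6).
Take A(k)=k + 5, B(k)=k + 6, C(k)=1.
f must satisfy (k + 5)·f(k+1) − (k + 5)·f(k) = 1.
From deg A=1, deg B=1, deg C=0: d=0.
Generic f = c0 gives residual -1; -1 = 0 cannot hold, so t_k is not Gosper-summable.

No; the coefficient equations for f are inconsistent.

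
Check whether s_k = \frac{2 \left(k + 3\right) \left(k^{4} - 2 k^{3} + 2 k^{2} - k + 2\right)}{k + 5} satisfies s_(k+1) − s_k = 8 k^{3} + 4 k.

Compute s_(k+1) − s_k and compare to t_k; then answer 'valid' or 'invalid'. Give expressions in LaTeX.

s_(k+1) = 2*(k**5 + 6*k**4 + 10*k**3 + 9*k**2 + 6*k + 8)/(k + 6)
s_(k+1) − s_k = 4*(2*k**5 + 19*k**4 + 39*k**3 + 11*k**2 + 19*k + 2)/(k**2 + 11*k + 30)
(s_(k+1) − s_k) − t_k = 4*(-3*k**4 - 22*k**3 - 11*k + 2)/(k**2 + 11*k + 30)

Invalid: residual \frac{4 \left(- 3 k^{4} - 22 k^{3} - 11 k + 2\right)}{k^{2} + 11 k + 30} ≠ 0.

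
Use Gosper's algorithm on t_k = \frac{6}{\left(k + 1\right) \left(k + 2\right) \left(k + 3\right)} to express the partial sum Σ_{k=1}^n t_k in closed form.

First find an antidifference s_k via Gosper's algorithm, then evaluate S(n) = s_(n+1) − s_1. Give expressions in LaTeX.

Step 1: r(k) = (k + 1)/(k + 4).
Normal form (A,B,C) = (k + 1, k + 4, 1).
Need (k + 1)·f(k+1) − (k + 3)·f(k) = 1.
From deg A=1, deg B=1, deg C=0: d=2.
A polynomial solution: f(k) = k*(k + 3)/4.
So s_k = (B(k−1)f/C)·t_k = (k*(k + 3)**2/4)·t_k = 3*k*(k + 3)/(2*(k + 1)*(k + 2)).
s_(k+1) − s_k = 6/(k**3 + 6*k**2 + 11*k + 6) = t_k.
Σ_(k=1)^n t_k = s_(n+1) − s_(1) = (3*(n**2 + 5*n + 4)/(2*(n**2 + 5*n + 6))) − (1), i.e. n*(n + 5)/(2*(n**2 + 5*n + 6)).

S(n) = \frac{n \left(n + 5\right)}{2 \left(n^{2} + 5 n + 6\right)}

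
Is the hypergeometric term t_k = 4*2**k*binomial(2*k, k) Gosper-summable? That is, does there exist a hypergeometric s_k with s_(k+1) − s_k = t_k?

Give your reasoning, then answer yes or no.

No — t_k has no hypergeometric antidifference.

The ratio is 4*(2*k + 1)/(k + 1).
Gosper form: A/B · C(k+1)/C(k) with A=8*k + 4, B=k + 1, C=1.
Key eq: (8*k + 4)·f(k+1) = (k)·f(k) + (1).
Degrees (1,1,0) ⇒ d ≤ -1.
Negative degree bound (-1): no f exists, t_k not Gosper-summable.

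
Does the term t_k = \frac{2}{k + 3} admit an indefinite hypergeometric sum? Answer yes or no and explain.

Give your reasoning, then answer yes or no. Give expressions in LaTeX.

No — t_k has no hypergeometric antidifference.

t_(k+1)/t_k = (k + 3)/(k + 4).
A = k + 3, B = k + 4, C = 1.
Solve (k + 3)·f(k+1) − (k + 3)·f(k) = 1.
d = 0 from the (1,1,0) case.
f = c0 ⇒ A·f(k+1) − B(k−1)·f(k) − C = -1. The system {-1 = 0} is inconsistent; no antidifference.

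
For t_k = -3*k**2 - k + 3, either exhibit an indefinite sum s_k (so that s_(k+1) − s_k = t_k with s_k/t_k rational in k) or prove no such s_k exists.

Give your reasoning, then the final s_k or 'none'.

s_k = k*(-k**2 + k + 3)

Compute t_(k+1)/t_k: get (k + 3*(k + 1)**2 - 2)/(3*k**2 + k - 3).
Gosper form: A/B · C(k+1)/C(k) with A=1, B=1, C=k**2 + k/3 - 1.
Set up (1)·f(k+1) − (1)·f(k) − (k**2 + k/3 - 1) = 0.
deg f ≤ 3 (via 0,0,2).
Solve for f: f(k) = k*(k**2 - k - 3)/3 (degree 3 ≤ 3).
Certificate R = B(k−1)f/C = k*(k**2 - k - 3)/(3*k**2 + k - 3) gives s_k = k*(-k**2 + k + 3).
Δs = -3*k**2 - k + 3, as required.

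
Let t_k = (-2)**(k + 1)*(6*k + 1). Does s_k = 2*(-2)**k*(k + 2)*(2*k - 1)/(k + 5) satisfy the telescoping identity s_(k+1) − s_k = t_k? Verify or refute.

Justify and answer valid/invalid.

s_(k+1) = -(-2)**(k + 2)*(k + 3)*(2*k + 1)/(k + 6)
s_(k+1) − s_k = (-2)**(k + 1)*(6*k**3 + 49*k**2 + 92*k + 18)/(k**2 + 11*k + 30)
(s_(k+1) − s_k) − t_k = 6*(-2)**k*(6*k**2 + 33*k + 4)/(k**2 + 11*k + 30)

Invalid: residual 6*(-2)**k*(6*k**2 + 33*k + 4)/(k**2 + 11*k + 30) ≠ 0.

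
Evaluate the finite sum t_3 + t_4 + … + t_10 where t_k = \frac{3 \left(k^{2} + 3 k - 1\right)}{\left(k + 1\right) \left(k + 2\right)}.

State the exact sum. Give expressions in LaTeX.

t_(k+1)/t_k = (k + 1)*(3*k + (k + 1)**2 + 2)/((k + 3)*(k**2 + 3*k - 1)).
Gosper form: A/B · C(k+1)/C(k) with A=k + 1, B=k + 3, C=k**2 + 3*k - 1.
f must satisfy (k + 1)·f(k+1) − (k + 2)·f(k) = k**2 + 3*k - 1.
From deg A=1, deg B=1, deg C=2: d=2.
Solving with deg f ≤ 2: f(k) = k*(k - 2).
R(k) = B(k−1)·f(k)/C(k) = k*(k - 2)*(k + 2)/(k**2 + 3*k - 1); s_k = R·t_k = 3*k*(k - 2)/(k + 1).
Check: Δs_k = 3*(k**2 + 3*k - 1)/(k**2 + 3*k + 2). ✓
Sum = s_(11) − s_(3); s_(11) = 99/4, s_(3) = 9/4 ⇒ 45/2.

Σ = 45/2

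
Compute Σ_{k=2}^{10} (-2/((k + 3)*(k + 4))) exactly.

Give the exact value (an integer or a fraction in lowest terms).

Step 1: r(k) = (k + 3)/(k + 5).
Take A(k)=k + 3, B(k)=k + 5, C(k)=1.
Set up (k + 3)·f(k+1) − (k + 4)·f(k) − (1) = 0.
deg f ≤ 1 (via 1,1,0).
Match coefficients ⇒ f(k) = k/3.
So s_k = (B(k−1)f/C)·t_k = (k*(k + 4)/3)·t_k = -2*k/(3*k + 9).
Check: Δs_k = -2/(k**2 + 7*k + 12). ✓
Evaluate s at k=11 and k=2: -11/21 and -4/15; difference -9/35.

Σ = -9/35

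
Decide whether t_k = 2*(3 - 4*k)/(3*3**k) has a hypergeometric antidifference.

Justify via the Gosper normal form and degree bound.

Yes. s_k = (4*k - 1)/3**k.

r(k) = (4*k + 1)/(3*(4*k - 3)) after simplifying.
Take A(k)=1/3, B(k)=1, C(k)=k - 3/4.
f must satisfy (1/3)·f(k+1) − (1)·f(k) = k - 3/4.
From deg A=0, deg B=0, deg C=1: d=1.
Coefficient equations give f(k) = -3*(4*k - 1)/8.
R(k) = B(k−1)·f(k)/C(k) = -3*(4*k - 1)/(2*(4*k - 3)); s_k = R·t_k = (4*k - 1)/3**k.
Check: Δs_k = 2*(3 - 4*k)/(3*3**k). ✓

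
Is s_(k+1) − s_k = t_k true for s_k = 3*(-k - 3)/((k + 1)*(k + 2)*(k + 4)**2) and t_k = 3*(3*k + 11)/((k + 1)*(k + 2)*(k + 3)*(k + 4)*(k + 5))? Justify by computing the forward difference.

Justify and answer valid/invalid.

s_(k+1) = 3*(-k - 4)/((k + 2)*(k + 3)*(k + 5)**2)
s_(k+1) − s_k = 3*(-(k + 1)*(k + 4)**3 + (k + 3)**2*(k + 5)**2)/((k + 1)*(k + 2)*(k + 3)*(k + 4)**2*(k + 5)**2)
(s_(k+1) − s_k) − t_k = 3*(-4*k**2 - 31*k - 59)/(k**7 + 24*k**6 + 240*k**5 + 1290*k**4 + 3999*k**3 + 7086*k**2 + 6560*k + 2400)

Invalid: residual 3*(-4*k**2 - 31*k - 59)/(k**7 + 24*k**6 + 240*k**5 + 1290*k**4 + 3999*k**3 + 7086*k**2 + 6560*k + 2400) ≠ 0.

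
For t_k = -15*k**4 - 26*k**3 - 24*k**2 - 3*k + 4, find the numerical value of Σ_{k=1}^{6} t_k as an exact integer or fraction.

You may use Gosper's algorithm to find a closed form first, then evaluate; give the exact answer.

Σ = -47814

The ratio is (15*k**4 + 86*k**3 + 192*k**2 + 189*k + 64)/(15*k**4 + 26*k**3 + 24*k**2 + 3*k - 4).
Factor: A=1; B=1; C=k**4 + 26*k**3/15 + 8*k**2/5 + k/5 - 4/15.
Solve (1)·f(k+1) − (1)·f(k) = k**4 + 26*k**3/15 + 8*k**2/5 + k/5 - 4/15.
d = 5 from the (0,0,4) case.
Solve for f: f(k) = k*(3*k**4 - k**3 - 4*k - 2)/15 (degree 5 ≤ 5).
Get s_k = R·t_k = k*(-3*k**4 + k**3 + 4*k + 2) with R(k) = B(k−1)f(k)/C(k) = k*(3*k**4 - k**3 - 4*k - 2)/(15*k**4 + 26*k**3 + 24*k**2 + 3*k - 4).
s_(k+1) − s_k = -15*k**4 - 26*k**3 - 24*k**2 - 3*k + 4 = t_k.
Sum = s_(7) − s_(1); s_(7) = -47810, s_(1) = 4 ⇒ -47814.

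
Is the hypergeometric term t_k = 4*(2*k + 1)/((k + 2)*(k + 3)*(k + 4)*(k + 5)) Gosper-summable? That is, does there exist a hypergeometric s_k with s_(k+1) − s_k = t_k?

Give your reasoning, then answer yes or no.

Yes. s_k = k*(k**2 + 9*k + 2)/(6*(k + 2)*(k + 3)*(k + 4)).

Ratio r(k) = (k + 2)*(2*k + 3)/((k + 6)*(2*k + 1)).
A = k + 2, B = k + 6, C = k + 1/2.
Solve (k + 2)·f(k+1) − (k + 5)·f(k) = k + 1/2.
deg f ≤ 3 (via 1,1,1).
Solve for f: f(k) = k*(k**2 + 9*k + 2)/48 (degree 3 ≤ 3).
Get s_k = R·t_k = k*(k**2 + 9*k + 2)/(6*(k + 2)*(k + 3)*(k + 4)) with R(k) = B(k−1)f(k)/C(k) = k*(k + 5)*(k**2 + 9*k + 2)/(24*(2*k + 1)).
Δs = 4*(2*k + 1)/(k**4 + 14*k**3 + 71*k**2 + 154*k + 120), as required.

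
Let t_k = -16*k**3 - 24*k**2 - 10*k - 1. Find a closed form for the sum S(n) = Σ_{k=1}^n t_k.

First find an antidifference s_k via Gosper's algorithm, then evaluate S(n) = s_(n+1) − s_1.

Ratio r(k) = (16*k**3 + 72*k**2 + 106*k + 51)/(16*k**3 + 24*k**2 + 10*k + 1).
Normal form (A,B,C) = (1, 1, k**3 + 3*k**2/2 + 5*k/8 + 1/16).
Need (1)·f(k+1) − (1)·f(k) = k**3 + 3*k**2/2 + 5*k/8 + 1/16.
Degrees (0,0,3) ⇒ d ≤ 4.
A polynomial solution: f(k) = k**2*(4*k**2 - 3)/16.
Certificate R = B(k−1)f/C = k**2*(4*k**2 - 3)/((2*k + 1)*(8*k**2 + 8*k + 1)) gives s_k = k**2*(3 - 4*k**2).
Verify: -16*k**3 - 24*k**2 - 10*k - 1 matches t_k.
Evaluate: s_(n+1) = -4*n**4 - 16*n**3 - 21*n**2 - 10*n - 1; subtract s_(1) = -1 ⇒ S(n) = n*(-4*n**3 - 16*n**2 - 21*n - 10).

S(n) = n*(-4*n**3 - 16*n**2 - 21*n - 10)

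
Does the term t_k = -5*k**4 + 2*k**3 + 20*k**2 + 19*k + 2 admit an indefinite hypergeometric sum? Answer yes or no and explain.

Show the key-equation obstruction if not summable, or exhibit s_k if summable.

Step 1: r(k) = (5*k**4 + 18*k**3 + 4*k**2 - 45*k - 38)/(5*k**4 - 2*k**3 - 20*k**2 - 19*k - 2).
Take A(k)=1, B(k)=1, C(k)=k**4 - 2*k**3/5 - 4*k**2 - 19*k/5 - 2/5.
Set up (1)·f(k+1) − (1)·f(k) − (k**4 - 2*k**3/5 - 4*k**2 - 19*k/5 - 2/5) = 0.
From deg A=0, deg B=0, deg C=4: d=5.
Coefficient equations give f(k) = k*(k**4 - 3*k**3 - 4*k**2 + 4)/5.
Get s_k = R·t_k = k*(-k**4 + 3*k**3 + 4*k**2 - 4) with R(k) = B(k−1)f(k)/C(k) = k*(k**4 - 3*k**3 - 4*k**2 + 4)/(5*k**4 - 2*k**3 - 20*k**2 - 19*k - 2).
Verify: -5*k**4 + 2*k**3 + 20*k**2 + 19*k + 2 matches t_k.

Yes. s_k = k*(-k**4 + 3*k**3 + 4*k**2 - 4).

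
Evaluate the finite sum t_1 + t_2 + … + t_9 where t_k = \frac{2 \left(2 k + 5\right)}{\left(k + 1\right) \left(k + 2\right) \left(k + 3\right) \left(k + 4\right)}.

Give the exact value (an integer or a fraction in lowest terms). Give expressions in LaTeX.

Step 1: r(k) = (k + 1)*(2*k + 7)/((k + 5)*(2*k + 5)).
Take A(k)=k + 1, B(k)=k + 5, C(k)=k + 5/2.
f must satisfy (k + 1)·f(k+1) − (k + 4)·f(k) = k + 5/2.
Degrees (1,1,1) ⇒ d ≤ 3.
Match coefficients ⇒ f(k) = k*(k + 2)*(k + 4)/6.
So s_k = (B(k−1)f/C)·t_k = (k*(k + 2)*(k + 4)**2/(3*(2*k + 5)))·t_k = 2*k*(k + 4)/(3*(k**2 + 4*k + 3)).
s_(k+1) − s_k = 2*(2*k + 5)/(k**4 + 10*k**3 + 35*k**2 + 50*k + 24) = t_k.
Σ_(k=1)^(9) t_k = s_(10) − s_(1) = 280/429 − (5/12) = 135/572.

Σ = 135/572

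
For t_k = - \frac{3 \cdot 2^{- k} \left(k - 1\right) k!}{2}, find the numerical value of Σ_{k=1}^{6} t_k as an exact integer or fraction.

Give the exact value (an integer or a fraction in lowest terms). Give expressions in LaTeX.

t_(k+1)/t_k = k*(k + 1)/(2*(k - 1)).
Normal form (A,B,C) = (k/2 + 1/2, 1, k - 1).
Need (k/2 + 1/2)·f(k+1) − (1)·f(k) = k - 1.
From deg A=1, deg B=0, deg C=1: d=0.
A polynomial solution: f(k) = 2.
So s_k = (B(k−1)f/C)·t_k = (2/(k - 1))·t_k = -3*factorial(k)/2**k.
Check: Δs_k = -3*(k - 1)*factorial(k)/(2*2**k). ✓
Σ_(k=1)^(6) t_k = s_(7) − s_(1) = -945/8 − (-3/2) = -933/8.

Σ = -933/8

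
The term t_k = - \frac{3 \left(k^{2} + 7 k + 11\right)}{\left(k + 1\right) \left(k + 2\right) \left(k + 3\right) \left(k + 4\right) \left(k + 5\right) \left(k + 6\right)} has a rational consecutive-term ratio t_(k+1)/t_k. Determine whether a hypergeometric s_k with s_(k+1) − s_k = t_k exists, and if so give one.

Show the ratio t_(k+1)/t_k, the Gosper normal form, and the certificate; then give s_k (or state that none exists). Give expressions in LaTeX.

s_k = \frac{k \left(- k^{2} - 9 k - 23\right)}{15 \left(k^{3} + 9 k^{2} + 23 k + 15\right)}

Step 1: r(k) = (k + 1)*(7*k + (k + 1)**2 + 18)/((k + 7)*(k**2 + 7*k + 11)).
A = k + 1, B = k + 7, C = k**2 + 7*k + 11.
Solve (k + 1)·f(k+1) − (k + 6)·f(k) = k**2 + 7*k + 11.
From deg A=1, deg B=1, deg C=2: d=5.
Solving with deg f ≤ 5: f(k) = k*(k + 2)*(k + 4)*(k**2 + 9*k + 23)/45.
Get s_k = R·t_k = k*(-k**2 - 9*k - 23)/(15*(k**3 + 9*k**2 + 23*k + 15)) with R(k) = B(k−1)f(k)/C(k) = k*(k + 2)*(k + 4)*(k + 6)*(k**2 + 9*k + 23)/(45*(k**2 + 7*k + 11)).
Δs = 3*(-k**2 - 7*k - 11)/(k**6 + 21*k**5 + 175*k**4 + 735*k**3 + 1624*k**2 + 1764*k + 720), as required.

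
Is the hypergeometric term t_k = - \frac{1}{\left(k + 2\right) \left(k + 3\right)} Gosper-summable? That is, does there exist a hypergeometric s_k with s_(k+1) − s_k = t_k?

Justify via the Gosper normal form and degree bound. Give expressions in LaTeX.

Yes. s_k = - \frac{k}{2 k + 4}.

Step 1: r(k) = (k + 2)/(k + 4).
Factor: A=k + 2; B=k + 4; C=1.
Set up (k + 2)·f(k+1) − (k + 3)·f(k) − (1) = 0.
deg f ≤ 1 (via 1,1,0).
Solve for f: f(k) = k/2 (degree 1 ≤ 1).
Then R = B(k−1)f/C = k*(k + 3)/2, so s_k = R(k)·t_k = -k/(2*k + 4).
Verify: -1/(k**2 + 5*k + 6) matches t_k.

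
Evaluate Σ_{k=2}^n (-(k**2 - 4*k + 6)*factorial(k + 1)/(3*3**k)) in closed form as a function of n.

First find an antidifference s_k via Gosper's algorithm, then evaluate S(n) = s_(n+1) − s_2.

S(n) = 3**(-n - 1)*(-4*3**n - n**3*factorial(n) + 7*n*factorial(n) + 6*factorial(n))

Step 1: r(k) = (k**3 - k + 6)/(3*(k**2 - 4*k + 6)).
Factor: A=k/3 + 2/3; B=1; C=k**2 - 4*k + 6.
Key eq: (k/3 + 2/3)·f(k+1) = (1)·f(k) + (k**2 - 4*k + 6).
Bound: deg f ≤ 1.
Solving with deg f ≤ 1: f(k) = 3*(k - 4).
Get s_k = R·t_k = -(k - 4)*factorial(k + 1)/3**k with R(k) = B(k−1)f(k)/C(k) = 3*(k - 4)/(k**2 - 4*k + 6).
s_(k+1) − s_k = -(k**2 - 4*k + 6)*factorial(k + 1)/(3*3**k) = t_k.
s_(n+1) = -3**(-n - 1)*(n - 3)*factorial(n + 2) and s_(2) = 4/3, so S(n) = 3**(-n - 1)*(-4*3**n - n**3*factorial(n) + 7*n*factorial(n) + 6*factorial(n)).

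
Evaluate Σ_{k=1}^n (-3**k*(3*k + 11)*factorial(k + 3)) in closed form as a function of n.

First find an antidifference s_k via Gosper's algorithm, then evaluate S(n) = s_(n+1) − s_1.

S(n) = -3*3**n*factorial(n + 4) + 72

t_(k+1)/t_k = 3*(k + 4)*(3*k + 14)/(3*k + 11).
Normal form (A,B,C) = (3*k + 12, 1, k + 11/3).
Need (3*k + 12)·f(k+1) − (1)·f(k) = k + 11/3.
d = 0 from the (1,0,1) case.
Solving with deg f ≤ 0: f(k) = 1/3.
Get s_k = R·t_k = -3**k*factorial(k + 3) with R(k) = B(k−1)f(k)/C(k) = 1/(3*k + 11).
Verify: -3**k*(3*k + 11)*factorial(k + 3) matches t_k.
s_(n+1) = -3**(n + 1)*factorial(n + 4) and s_(1) = -72, so S(n) = -3*3**n*factorial(n + 4) + 72.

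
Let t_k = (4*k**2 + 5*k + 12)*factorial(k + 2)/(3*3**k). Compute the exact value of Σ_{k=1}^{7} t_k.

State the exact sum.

Σ = 492530/27

t_(k+1)/t_k = (k + 3)*(5*k + 4*(k + 1)**2 + 17)/(3*(4*k**2 + 5*k + 12)).
Take A(k)=k/3 + 1, B(k)=1, C(k)=k**2 + 5*k/4 + 3.
Key eq: (k/3 + 1)·f(k+1) = (1)·f(k) + (k**2 + 5*k/4 + 3).
d = 1 from the (1,0,2) case.
Solve for f: f(k) = 3*(4*k + 1)/4 (degree 1 ≤ 1).
Then R = B(k−1)f/C = 3*(4*k + 1)/(4*k**2 + 5*k + 12), so s_k = R(k)·t_k = (4*k + 1)*factorial(k + 2)/3**k.
Δs = (4*k**2 + 5*k + 12)*factorial(k + 2)/(3*3**k), as required.
Telescoping: Σ = s_(8) − s_(1) = 492800/27 − (10) = 492530/27.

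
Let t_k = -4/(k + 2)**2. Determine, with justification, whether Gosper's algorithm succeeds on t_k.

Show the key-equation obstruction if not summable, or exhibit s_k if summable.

Compute t_(k+1)/t_k: get (k + 2)**2/(k + 3)**2.
Normal form (A,B,C) = (k**2 + 4*k + 4, k**2 + 6*k + 9, 1).
f must satisfy (k**2 + 4*k + 4)·f(k+1) − (k**2 + 4*k + 4)·f(k) = 1.
d = 0 from the (2,2,0) case.
Generic f = c0 gives residual -1; -1 = 0 cannot hold, so t_k is not Gosper-summable.

No — key equation has no polynomial f.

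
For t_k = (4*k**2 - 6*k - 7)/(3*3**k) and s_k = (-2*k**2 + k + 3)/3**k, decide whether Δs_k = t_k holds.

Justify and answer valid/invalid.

Valid — Δs_k = t_k.

s_(k+1) = (k - 2*(k + 1)**2 + 4)/(3*3**k)
s_(k+1) − s_k = (4*k**2 - 6*k - 7)/(3*3**k)
(s_(k+1) − s_k) − t_k = 0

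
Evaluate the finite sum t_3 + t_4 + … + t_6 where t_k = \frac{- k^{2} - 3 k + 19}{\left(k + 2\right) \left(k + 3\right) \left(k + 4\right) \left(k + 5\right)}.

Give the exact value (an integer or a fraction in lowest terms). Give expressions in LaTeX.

Σ = -38/3465

The ratio is (k + 2)*(3*k + (k + 1)**2 - 16)/((k + 6)*(k**2 + 3*k - 19)).
Take A(k)=k + 2, B(k)=k + 6, C(k)=k**2 + 3*k - 19.
Key eq: (k + 2)·f(k+1) = (k + 5)·f(k) + (k**2 + 3*k - 19).
d = 3 from the (1,1,2) case.
A polynomial solution: f(k) = -k*(k**2 + 17*k + 58)/8.
R(k) = B(k−1)·f(k)/C(k) = -k*(k + 5)*(k**2 + 17*k + 58)/(8*(k**2 + 3*k - 19)); s_k = R·t_k = k*(k**2 + 17*k + 58)/(8*(k + 2)*(k + 3)*(k + 4)).
Δs = (-k**2 - 3*k + 19)/(k**4 + 14*k**3 + 71*k**2 + 154*k + 120), as required.
Σ_(k=3)^(6) t_k = s_(7) − s_(3) = 791/3960 − (59/280) = -38/3465.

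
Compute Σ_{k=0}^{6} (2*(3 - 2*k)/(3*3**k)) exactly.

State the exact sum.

Step 1: r(k) = (2*k - 1)/(3*(2*k - 3)).
A = 1/3, B = 1, C = k - 3/2.
f must satisfy (1/3)·f(k+1) − (1)·f(k) = k - 3/2.
From deg A=0, deg B=0, deg C=1: d=1.
Solving with deg f ≤ 1: f(k) = -3*(k - 1)/2.
Then R = B(k−1)f/C = -3*(k - 1)/(2*k - 3), so s_k = R(k)·t_k = 2*(k - 1)/3**k.
s_(k+1) − s_k = 2*(3 - 2*k)/(3*3**k) = t_k.
Σ_(k=0)^(6) t_k = s_(7) − s_(0) = 4/729 − (-2) = 1462/729.

Σ = 1462/729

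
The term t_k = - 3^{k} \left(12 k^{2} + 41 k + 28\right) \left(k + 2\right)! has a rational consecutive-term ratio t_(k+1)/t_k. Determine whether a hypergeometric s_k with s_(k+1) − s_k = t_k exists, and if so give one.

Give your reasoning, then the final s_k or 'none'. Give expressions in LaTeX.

s_k = - 3^{k} \left(4 k - 1\right) \left(k + 2\right)!

Ratio r(k) = 3*(12*k**3 + 101*k**2 + 276*k + 243)/(12*k**2 + 41*k + 28).
Factor: A=3*k + 9; B=1; C=k**2 + 41*k/12 + 7/3.
Need (3*k + 9)·f(k+1) − (1)·f(k) = k**2 + 41*k/12 + 7/3.
Bound: deg f ≤ 1.
A polynomial solution: f(k) = (4*k - 1)/12.
Then R = B(k−1)f/C = (4*k - 1)/(12*k**2 + 41*k + 28), so s_k = R(k)·t_k = -3**k*(4*k - 1)*factorial(k + 2).
s_(k+1) − s_k = -3**k*(12*k**2 + 41*k + 28)*factorial(k + 2) = t_k.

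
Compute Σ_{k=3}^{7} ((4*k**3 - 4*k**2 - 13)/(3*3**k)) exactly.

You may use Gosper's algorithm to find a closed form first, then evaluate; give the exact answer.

Σ = 16379/6561

r(k) = (-4*(k + 1)**3 + 4*(k + 1)**2 + 13)/(3*(-4*k**3 + 4*k**2 + 13)) after simplifying.
Factor: A=1/3; B=1; C=k**3 - k**2 - 13/4.
f must satisfy (1/3)·f(k+1) − (1)·f(k) = k**3 - k**2 - 13/4.
deg f ≤ 3 (via 0,0,3).
Solve for f: f(k) = -3*(2*k**3 + k**2 + 4*k - 3)/4 (degree 3 ≤ 3).
Then R = B(k−1)f/C = -3*(2*k**3 + k**2 + 4*k - 3)/(4*k**3 - 4*k**2 - 13), so s_k = R(k)·t_k = (-2*k**3 - k**2 - 4*k + 3)/3**k.
Check: Δs_k = (4*k**3 - 4*k**2 - 13)/(3*3**k). ✓
Σ_(k=3)^(7) t_k = s_(8) − s_(3) = -1117/6561 − (-8/3) = 16379/6561.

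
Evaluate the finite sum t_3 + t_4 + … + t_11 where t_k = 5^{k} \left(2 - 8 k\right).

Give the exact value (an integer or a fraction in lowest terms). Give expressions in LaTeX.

Σ = -5126952750

Compute t_(k+1)/t_k: get 5*(4*k + 3)/(4*k - 1).
Normal form (A,B,C) = (5, 1, k - 1/4).
Set up (5)·f(k+1) − (1)·f(k) − (k - 1/4) = 0.
d = 1 from the (0,0,1) case.
Solve for f: f(k) = (2*k - 3)/8 (degree 1 ≤ 1).
Certificate R = B(k−1)f/C = (2*k - 3)/(2*(4*k - 1)) gives s_k = 5**k*(3 - 2*k).
s_(k+1) − s_k = 5**k*(2 - 8*k) = t_k.
Σ_(k=3)^(11) t_k = s_(12) − s_(3) = -5126953125 − (-375) = -5126952750.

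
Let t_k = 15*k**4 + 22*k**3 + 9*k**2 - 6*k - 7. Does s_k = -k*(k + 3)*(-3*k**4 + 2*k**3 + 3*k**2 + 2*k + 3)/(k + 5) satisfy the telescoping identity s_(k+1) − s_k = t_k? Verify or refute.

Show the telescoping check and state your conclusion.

s_(k+1) = (3*k**6 + 25*k**5 + 71*k**4 + 83*k**3 + 19*k**2 - 43*k - 28)/(k + 6)
s_(k+1) − s_k = (15*k**6 + 163*k**5 + 503*k**4 + 509*k**3 + 115*k**2 - 189*k - 140)/(k**2 + 11*k + 30)
(s_(k+1) − s_k) − t_k = 2*(-12*k**5 - 99*k**4 - 122*k**3 - 41*k**2 + 34*k + 35)/(k**2 + 11*k + 30)

Invalid: residual 2*(-12*k**5 - 99*k**4 - 122*k**3 - 41*k**2 + 34*k + 35)/(k**2 + 11*k + 30) ≠ 0.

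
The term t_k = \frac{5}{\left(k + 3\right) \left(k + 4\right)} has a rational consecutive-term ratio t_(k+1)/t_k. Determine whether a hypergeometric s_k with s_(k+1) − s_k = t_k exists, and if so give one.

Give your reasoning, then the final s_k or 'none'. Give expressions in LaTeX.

s_k = \frac{5 k}{3 \left(k + 3\right)}

t_(k+1)/t_k = (k + 3)/(k + 5).
Factor: A=k + 3; B=k + 5; C=1.
Key eq: (k + 3)·f(k+1) = (k + 4)·f(k) + (1).
From deg A=1, deg B=1, deg C=0: d=1.
Coefficient equations give f(k) = k/3.
R(k) = B(k−1)·f(k)/C(k) = k*(k + 4)/3; s_k = R·t_k = 5*k/(3*(k + 3)).
Check: Δs_k = 5/(k**2 + 7*k + 12). ✓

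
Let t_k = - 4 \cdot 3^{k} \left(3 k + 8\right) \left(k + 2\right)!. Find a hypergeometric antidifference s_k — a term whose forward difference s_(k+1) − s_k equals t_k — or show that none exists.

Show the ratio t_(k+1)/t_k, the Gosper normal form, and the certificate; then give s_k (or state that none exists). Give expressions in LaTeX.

s_k = - 4 \cdot 3^{k} \left(k + 2\right)!

Compute t_(k+1)/t_k: get 3*(k + 3)*(3*k + 11)/(3*k + 8).
So A=3*k + 9 and B=1, with C=k + 8/3.
Need (3*k + 9)·f(k+1) − (1)·f(k) = k + 8/3.
Bound: deg f ≤ 0.
Solve for f: f(k) = 1/3 (degree 0 ≤ 0).
So s_k = (B(k−1)f/C)·t_k = (1/(3*k + 8))·t_k = -4*3**k*factorial(k + 2).
s_(k+1) − s_k = -4*3**k*(3*k + 8)*factorial(k + 2) = t_k.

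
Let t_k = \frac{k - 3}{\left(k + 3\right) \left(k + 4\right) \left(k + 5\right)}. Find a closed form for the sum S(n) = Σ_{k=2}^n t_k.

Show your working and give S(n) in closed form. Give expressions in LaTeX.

S(n) = \frac{n^{2} - 6 n + 5}{15 \left(n^{2} + 9 n + 20\right)}

t_(k+1)/t_k = (k - 2)*(k + 3)/((k - 3)*(k + 6)).
Factor: A=k + 3; B=k + 6; C=k - 3.
Key eq: (k + 3)·f(k+1) = (k + 5)·f(k) + (k - 3).
Bound: deg f ≤ 2.
Solving with deg f ≤ 2: f(k) = -k.
Then R = B(k−1)f/C = -k*(k + 5)/(k - 3), so s_k = R(k)·t_k = -k/((k + 3)*(k + 4)).
s_(k+1) − s_k = (k - 3)/(k**3 + 12*k**2 + 47*k + 60) = t_k.
Telescope: S(n) = s_(n+1) − s_(2) = (-n - 1)/(n**2 + 9*n + 20) − (-1/15) = (n**2 - 6*n + 5)/(15*(n**2 + 9*n + 20)).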